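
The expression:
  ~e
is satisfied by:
  {e: False}


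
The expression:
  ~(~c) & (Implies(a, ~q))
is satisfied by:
  {c: True, q: False, a: False}
  {c: True, a: True, q: False}
  {c: True, q: True, a: False}


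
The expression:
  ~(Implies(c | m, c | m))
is never true.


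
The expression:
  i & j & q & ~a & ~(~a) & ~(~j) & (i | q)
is never true.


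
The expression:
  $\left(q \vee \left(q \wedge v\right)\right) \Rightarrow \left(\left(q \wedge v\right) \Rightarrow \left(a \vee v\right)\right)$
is always true.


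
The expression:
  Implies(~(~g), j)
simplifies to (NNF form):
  j | ~g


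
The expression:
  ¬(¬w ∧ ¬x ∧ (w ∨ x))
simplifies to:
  True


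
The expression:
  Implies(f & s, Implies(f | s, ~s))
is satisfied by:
  {s: False, f: False}
  {f: True, s: False}
  {s: True, f: False}


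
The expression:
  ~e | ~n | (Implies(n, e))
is always true.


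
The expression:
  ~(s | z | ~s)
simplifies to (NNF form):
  False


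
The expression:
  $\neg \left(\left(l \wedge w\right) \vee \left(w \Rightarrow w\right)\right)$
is never true.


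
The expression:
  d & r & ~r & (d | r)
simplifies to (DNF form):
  False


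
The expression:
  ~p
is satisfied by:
  {p: False}


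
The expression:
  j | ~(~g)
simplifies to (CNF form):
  g | j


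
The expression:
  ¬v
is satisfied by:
  {v: False}


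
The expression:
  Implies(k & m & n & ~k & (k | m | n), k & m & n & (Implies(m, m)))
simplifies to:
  True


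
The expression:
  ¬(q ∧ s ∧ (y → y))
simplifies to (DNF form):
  ¬q ∨ ¬s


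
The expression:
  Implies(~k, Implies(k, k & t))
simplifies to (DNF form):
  True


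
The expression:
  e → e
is always true.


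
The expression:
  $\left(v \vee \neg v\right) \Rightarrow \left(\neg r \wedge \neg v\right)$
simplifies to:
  $\neg r \wedge \neg v$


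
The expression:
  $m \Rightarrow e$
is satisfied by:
  {e: True, m: False}
  {m: False, e: False}
  {m: True, e: True}


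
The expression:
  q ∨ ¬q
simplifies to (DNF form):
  True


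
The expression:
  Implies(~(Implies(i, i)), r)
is always true.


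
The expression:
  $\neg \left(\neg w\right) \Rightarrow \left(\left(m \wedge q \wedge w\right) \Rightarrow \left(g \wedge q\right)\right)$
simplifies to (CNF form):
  $g \vee \neg m \vee \neg q \vee \neg w$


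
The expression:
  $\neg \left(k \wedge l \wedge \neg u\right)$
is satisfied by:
  {u: True, l: False, k: False}
  {l: False, k: False, u: False}
  {u: True, k: True, l: False}
  {k: True, l: False, u: False}
  {u: True, l: True, k: False}
  {l: True, u: False, k: False}
  {u: True, k: True, l: True}


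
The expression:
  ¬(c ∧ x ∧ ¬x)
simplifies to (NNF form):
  True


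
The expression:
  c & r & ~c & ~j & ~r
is never true.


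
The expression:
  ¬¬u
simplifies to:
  u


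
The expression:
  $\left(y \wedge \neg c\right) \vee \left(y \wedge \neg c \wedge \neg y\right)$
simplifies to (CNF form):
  $y \wedge \neg c$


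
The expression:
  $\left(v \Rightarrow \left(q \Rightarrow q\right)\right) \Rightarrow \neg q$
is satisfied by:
  {q: False}


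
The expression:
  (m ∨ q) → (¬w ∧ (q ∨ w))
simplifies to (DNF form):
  (q ∧ ¬w) ∨ (¬m ∧ ¬q)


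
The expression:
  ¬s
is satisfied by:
  {s: False}


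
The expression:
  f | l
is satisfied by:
  {l: True, f: True}
  {l: True, f: False}
  {f: True, l: False}


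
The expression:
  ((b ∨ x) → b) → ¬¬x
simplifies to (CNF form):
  x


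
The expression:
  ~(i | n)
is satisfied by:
  {n: False, i: False}


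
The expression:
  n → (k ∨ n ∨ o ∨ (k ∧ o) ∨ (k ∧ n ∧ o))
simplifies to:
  True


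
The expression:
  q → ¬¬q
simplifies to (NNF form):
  True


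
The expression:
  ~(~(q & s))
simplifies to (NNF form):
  q & s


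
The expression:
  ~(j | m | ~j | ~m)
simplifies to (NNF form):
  False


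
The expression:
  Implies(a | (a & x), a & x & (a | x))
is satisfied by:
  {x: True, a: False}
  {a: False, x: False}
  {a: True, x: True}


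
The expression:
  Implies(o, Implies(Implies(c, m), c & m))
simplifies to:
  c | ~o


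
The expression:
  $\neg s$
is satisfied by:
  {s: False}


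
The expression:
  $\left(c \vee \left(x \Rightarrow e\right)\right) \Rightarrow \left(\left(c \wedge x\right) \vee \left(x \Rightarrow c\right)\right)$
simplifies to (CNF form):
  $c \vee \neg e \vee \neg x$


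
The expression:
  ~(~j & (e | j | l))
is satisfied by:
  {j: True, e: False, l: False}
  {l: True, j: True, e: False}
  {j: True, e: True, l: False}
  {l: True, j: True, e: True}
  {l: False, e: False, j: False}


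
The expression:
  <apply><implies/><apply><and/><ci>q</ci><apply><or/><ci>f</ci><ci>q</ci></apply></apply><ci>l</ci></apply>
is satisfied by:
  {l: True, q: False}
  {q: False, l: False}
  {q: True, l: True}


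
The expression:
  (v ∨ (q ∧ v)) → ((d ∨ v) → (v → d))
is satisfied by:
  {d: True, v: False}
  {v: False, d: False}
  {v: True, d: True}


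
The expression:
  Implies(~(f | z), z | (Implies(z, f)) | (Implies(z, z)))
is always true.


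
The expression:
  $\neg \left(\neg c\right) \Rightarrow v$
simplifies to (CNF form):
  $v \vee \neg c$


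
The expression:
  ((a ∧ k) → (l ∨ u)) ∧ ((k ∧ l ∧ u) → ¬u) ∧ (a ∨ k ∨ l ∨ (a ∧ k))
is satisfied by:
  {l: True, a: True, k: False, u: False}
  {l: True, a: False, k: False, u: False}
  {l: True, u: True, a: True, k: False}
  {l: True, u: True, a: False, k: False}
  {a: True, u: False, k: False, l: False}
  {u: True, a: True, k: False, l: False}
  {l: True, k: True, a: True, u: False}
  {l: True, k: True, a: False, u: False}
  {k: True, u: False, a: False, l: False}
  {u: True, k: True, a: True, l: False}
  {u: True, k: True, a: False, l: False}


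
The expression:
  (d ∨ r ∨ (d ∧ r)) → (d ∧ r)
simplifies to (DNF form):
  (d ∧ r) ∨ (¬d ∧ ¬r)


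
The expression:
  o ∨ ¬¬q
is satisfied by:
  {q: True, o: True}
  {q: True, o: False}
  {o: True, q: False}


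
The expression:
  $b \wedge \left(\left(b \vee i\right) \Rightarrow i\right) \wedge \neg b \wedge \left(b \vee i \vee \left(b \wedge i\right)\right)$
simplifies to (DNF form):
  $\text{False}$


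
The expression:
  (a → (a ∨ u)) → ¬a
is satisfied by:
  {a: False}


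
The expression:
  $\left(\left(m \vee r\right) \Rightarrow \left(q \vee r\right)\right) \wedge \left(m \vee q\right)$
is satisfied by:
  {q: True, m: True, r: True}
  {q: True, m: True, r: False}
  {q: True, r: True, m: False}
  {q: True, r: False, m: False}
  {m: True, r: True, q: False}


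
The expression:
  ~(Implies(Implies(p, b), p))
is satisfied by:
  {p: False}


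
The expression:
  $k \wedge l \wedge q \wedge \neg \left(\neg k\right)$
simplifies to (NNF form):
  $k \wedge l \wedge q$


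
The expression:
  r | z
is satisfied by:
  {r: True, z: True}
  {r: True, z: False}
  {z: True, r: False}


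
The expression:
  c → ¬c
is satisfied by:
  {c: False}


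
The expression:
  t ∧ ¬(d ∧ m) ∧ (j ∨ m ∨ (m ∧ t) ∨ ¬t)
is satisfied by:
  {t: True, j: True, d: False, m: False}
  {t: True, m: True, j: True, d: False}
  {t: True, m: True, d: False, j: False}
  {t: True, j: True, d: True, m: False}


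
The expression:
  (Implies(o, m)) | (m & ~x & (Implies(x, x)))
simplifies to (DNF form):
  m | ~o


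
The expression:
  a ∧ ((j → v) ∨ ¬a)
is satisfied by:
  {a: True, v: True, j: False}
  {a: True, v: False, j: False}
  {a: True, j: True, v: True}


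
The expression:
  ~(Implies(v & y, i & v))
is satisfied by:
  {y: True, v: True, i: False}


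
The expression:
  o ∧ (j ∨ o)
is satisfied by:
  {o: True}


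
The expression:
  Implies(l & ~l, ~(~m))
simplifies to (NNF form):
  True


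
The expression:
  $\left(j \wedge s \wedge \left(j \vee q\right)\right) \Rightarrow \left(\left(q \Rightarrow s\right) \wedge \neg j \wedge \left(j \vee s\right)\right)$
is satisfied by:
  {s: False, j: False}
  {j: True, s: False}
  {s: True, j: False}


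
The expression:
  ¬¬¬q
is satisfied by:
  {q: False}


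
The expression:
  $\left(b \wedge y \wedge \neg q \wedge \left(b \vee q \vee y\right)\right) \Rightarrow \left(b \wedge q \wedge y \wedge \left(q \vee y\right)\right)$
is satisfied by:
  {q: True, y: False, b: False}
  {q: False, y: False, b: False}
  {b: True, q: True, y: False}
  {b: True, q: False, y: False}
  {y: True, q: True, b: False}
  {y: True, q: False, b: False}
  {y: True, b: True, q: True}


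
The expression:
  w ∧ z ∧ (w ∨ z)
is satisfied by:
  {z: True, w: True}


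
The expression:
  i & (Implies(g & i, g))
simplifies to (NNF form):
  i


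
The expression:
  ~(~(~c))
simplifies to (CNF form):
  ~c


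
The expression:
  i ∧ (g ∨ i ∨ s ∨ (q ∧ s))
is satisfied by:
  {i: True}


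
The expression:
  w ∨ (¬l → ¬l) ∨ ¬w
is always true.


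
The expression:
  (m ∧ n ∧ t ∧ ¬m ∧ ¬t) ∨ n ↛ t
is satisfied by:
  {n: True, t: False}


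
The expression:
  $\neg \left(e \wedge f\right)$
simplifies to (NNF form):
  $\neg e \vee \neg f$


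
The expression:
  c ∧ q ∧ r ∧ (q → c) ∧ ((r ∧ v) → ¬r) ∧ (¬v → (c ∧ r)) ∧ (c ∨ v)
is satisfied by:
  {r: True, c: True, q: True, v: False}


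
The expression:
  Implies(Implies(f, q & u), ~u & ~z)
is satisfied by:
  {f: True, q: False, z: False, u: False}
  {f: True, z: True, q: False, u: False}
  {f: True, q: True, z: False, u: False}
  {f: True, z: True, q: True, u: False}
  {f: False, q: False, z: False, u: False}
  {q: True, f: False, z: False, u: False}
  {u: True, f: True, q: False, z: False}
  {u: True, z: True, f: True, q: False}


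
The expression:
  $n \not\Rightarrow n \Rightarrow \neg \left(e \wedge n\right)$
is always true.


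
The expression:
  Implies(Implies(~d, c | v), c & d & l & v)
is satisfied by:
  {l: True, d: False, v: False, c: False}
  {l: False, d: False, v: False, c: False}
  {c: True, v: True, d: True, l: True}


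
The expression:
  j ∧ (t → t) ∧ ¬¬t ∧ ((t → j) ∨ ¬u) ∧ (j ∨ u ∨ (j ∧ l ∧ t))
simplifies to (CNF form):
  j ∧ t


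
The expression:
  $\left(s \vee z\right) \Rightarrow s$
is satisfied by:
  {s: True, z: False}
  {z: False, s: False}
  {z: True, s: True}


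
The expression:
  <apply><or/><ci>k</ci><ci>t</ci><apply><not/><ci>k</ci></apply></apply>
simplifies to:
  <true/>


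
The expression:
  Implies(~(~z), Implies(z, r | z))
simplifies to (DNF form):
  True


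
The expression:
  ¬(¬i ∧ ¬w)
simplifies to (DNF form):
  i ∨ w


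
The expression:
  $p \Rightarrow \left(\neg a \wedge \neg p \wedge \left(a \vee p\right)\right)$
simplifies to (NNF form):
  $\neg p$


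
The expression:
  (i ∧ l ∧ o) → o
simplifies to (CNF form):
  True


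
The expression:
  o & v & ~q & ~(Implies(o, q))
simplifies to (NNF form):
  o & v & ~q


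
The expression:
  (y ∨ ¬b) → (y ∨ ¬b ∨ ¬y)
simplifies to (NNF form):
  True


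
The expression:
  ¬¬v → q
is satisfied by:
  {q: True, v: False}
  {v: False, q: False}
  {v: True, q: True}


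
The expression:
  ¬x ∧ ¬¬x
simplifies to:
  False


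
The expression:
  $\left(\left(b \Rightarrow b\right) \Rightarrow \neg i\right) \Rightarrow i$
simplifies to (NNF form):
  $i$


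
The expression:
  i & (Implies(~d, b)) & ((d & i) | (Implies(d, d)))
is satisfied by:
  {i: True, b: True, d: True}
  {i: True, b: True, d: False}
  {i: True, d: True, b: False}


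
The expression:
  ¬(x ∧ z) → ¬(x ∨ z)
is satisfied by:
  {z: False, x: False}
  {x: True, z: True}


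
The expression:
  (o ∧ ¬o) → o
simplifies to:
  True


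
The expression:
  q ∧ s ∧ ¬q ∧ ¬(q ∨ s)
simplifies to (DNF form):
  False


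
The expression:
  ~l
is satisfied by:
  {l: False}


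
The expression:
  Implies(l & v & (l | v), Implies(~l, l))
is always true.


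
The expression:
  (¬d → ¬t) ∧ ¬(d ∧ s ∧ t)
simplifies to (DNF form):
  (d ∧ ¬s) ∨ ¬t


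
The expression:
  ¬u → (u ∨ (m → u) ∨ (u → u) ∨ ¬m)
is always true.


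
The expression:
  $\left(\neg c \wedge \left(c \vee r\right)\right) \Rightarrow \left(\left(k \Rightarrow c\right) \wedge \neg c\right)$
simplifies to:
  $c \vee \neg k \vee \neg r$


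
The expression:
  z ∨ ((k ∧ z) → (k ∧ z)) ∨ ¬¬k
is always true.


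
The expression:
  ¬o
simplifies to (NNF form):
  ¬o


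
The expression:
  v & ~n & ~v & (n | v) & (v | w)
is never true.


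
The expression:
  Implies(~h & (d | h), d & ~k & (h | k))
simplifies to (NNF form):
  h | ~d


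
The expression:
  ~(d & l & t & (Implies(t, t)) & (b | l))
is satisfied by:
  {l: False, t: False, d: False}
  {d: True, l: False, t: False}
  {t: True, l: False, d: False}
  {d: True, t: True, l: False}
  {l: True, d: False, t: False}
  {d: True, l: True, t: False}
  {t: True, l: True, d: False}


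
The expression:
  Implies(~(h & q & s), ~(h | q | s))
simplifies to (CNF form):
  (h | ~s) & (q | ~h) & (s | ~q)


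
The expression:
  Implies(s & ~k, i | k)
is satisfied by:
  {i: True, k: True, s: False}
  {i: True, s: False, k: False}
  {k: True, s: False, i: False}
  {k: False, s: False, i: False}
  {i: True, k: True, s: True}
  {i: True, s: True, k: False}
  {k: True, s: True, i: False}


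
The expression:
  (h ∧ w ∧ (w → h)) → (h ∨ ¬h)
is always true.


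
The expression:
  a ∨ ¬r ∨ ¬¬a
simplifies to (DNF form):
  a ∨ ¬r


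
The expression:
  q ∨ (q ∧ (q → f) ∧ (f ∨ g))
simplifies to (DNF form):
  q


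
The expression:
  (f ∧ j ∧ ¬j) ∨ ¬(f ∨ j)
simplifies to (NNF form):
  ¬f ∧ ¬j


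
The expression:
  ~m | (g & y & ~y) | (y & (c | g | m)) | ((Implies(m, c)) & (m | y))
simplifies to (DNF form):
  c | y | ~m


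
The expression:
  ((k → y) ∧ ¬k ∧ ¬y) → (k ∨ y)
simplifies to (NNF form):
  k ∨ y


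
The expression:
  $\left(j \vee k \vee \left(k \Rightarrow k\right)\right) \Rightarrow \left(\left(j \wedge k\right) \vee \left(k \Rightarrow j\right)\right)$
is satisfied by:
  {j: True, k: False}
  {k: False, j: False}
  {k: True, j: True}


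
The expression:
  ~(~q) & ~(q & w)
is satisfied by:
  {q: True, w: False}


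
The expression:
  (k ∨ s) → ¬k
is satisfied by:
  {k: False}


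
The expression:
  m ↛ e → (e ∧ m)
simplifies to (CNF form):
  e ∨ ¬m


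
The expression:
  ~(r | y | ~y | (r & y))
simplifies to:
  False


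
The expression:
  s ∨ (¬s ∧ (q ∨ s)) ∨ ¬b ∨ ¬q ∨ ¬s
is always true.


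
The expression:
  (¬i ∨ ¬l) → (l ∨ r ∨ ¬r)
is always true.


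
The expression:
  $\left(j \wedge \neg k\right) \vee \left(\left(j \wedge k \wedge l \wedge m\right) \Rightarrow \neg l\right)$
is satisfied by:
  {l: False, k: False, m: False, j: False}
  {j: True, l: False, k: False, m: False}
  {m: True, l: False, k: False, j: False}
  {j: True, m: True, l: False, k: False}
  {k: True, j: False, l: False, m: False}
  {j: True, k: True, l: False, m: False}
  {m: True, k: True, j: False, l: False}
  {j: True, m: True, k: True, l: False}
  {l: True, m: False, k: False, j: False}
  {j: True, l: True, m: False, k: False}
  {m: True, l: True, j: False, k: False}
  {j: True, m: True, l: True, k: False}
  {k: True, l: True, m: False, j: False}
  {j: True, k: True, l: True, m: False}
  {m: True, k: True, l: True, j: False}


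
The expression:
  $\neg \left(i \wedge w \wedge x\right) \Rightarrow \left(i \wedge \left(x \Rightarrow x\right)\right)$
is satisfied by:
  {i: True}


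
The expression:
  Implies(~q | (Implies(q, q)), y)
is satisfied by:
  {y: True}


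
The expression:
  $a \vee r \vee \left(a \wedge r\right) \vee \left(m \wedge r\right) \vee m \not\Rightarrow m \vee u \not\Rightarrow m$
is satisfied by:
  {r: True, a: True, u: True, m: False}
  {r: True, a: True, m: False, u: False}
  {r: True, a: True, u: True, m: True}
  {r: True, a: True, m: True, u: False}
  {r: True, u: True, m: False, a: False}
  {r: True, m: False, u: False, a: False}
  {r: True, u: True, m: True, a: False}
  {r: True, m: True, u: False, a: False}
  {u: True, a: True, m: False, r: False}
  {a: True, m: False, u: False, r: False}
  {u: True, a: True, m: True, r: False}
  {a: True, m: True, u: False, r: False}
  {u: True, a: False, m: False, r: False}


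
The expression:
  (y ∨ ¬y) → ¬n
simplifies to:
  ¬n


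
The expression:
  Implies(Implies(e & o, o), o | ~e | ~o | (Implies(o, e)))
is always true.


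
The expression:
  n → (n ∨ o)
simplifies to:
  True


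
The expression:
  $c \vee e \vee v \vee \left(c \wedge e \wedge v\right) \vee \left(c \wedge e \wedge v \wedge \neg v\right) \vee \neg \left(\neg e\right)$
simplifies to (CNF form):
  $c \vee e \vee v$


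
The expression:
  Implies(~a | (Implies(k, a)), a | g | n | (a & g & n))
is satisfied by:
  {n: True, a: True, g: True}
  {n: True, a: True, g: False}
  {n: True, g: True, a: False}
  {n: True, g: False, a: False}
  {a: True, g: True, n: False}
  {a: True, g: False, n: False}
  {g: True, a: False, n: False}


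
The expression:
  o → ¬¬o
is always true.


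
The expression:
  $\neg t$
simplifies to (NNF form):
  $\neg t$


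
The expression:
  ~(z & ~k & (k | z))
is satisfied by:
  {k: True, z: False}
  {z: False, k: False}
  {z: True, k: True}


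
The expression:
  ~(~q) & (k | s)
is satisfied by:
  {k: True, s: True, q: True}
  {k: True, q: True, s: False}
  {s: True, q: True, k: False}


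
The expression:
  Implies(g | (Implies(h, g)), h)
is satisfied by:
  {h: True}


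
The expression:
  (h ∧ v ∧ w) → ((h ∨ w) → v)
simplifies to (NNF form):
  True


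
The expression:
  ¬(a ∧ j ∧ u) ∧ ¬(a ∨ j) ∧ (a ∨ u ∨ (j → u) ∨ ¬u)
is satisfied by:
  {j: False, a: False}


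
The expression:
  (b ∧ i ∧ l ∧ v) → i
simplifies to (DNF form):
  True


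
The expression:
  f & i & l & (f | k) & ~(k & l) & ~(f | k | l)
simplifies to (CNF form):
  False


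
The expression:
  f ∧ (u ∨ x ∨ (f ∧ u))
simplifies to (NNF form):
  f ∧ (u ∨ x)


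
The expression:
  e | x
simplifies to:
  e | x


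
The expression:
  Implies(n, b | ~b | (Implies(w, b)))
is always true.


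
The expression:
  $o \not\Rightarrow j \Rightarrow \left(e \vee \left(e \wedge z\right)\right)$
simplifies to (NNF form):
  $e \vee j \vee \neg o$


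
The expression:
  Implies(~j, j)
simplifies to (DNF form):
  j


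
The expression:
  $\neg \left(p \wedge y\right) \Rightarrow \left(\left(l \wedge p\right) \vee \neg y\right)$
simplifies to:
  $p \vee \neg y$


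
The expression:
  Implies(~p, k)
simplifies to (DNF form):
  k | p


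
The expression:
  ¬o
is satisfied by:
  {o: False}


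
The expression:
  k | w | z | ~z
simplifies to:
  True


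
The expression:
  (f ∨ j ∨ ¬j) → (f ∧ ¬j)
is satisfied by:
  {f: True, j: False}


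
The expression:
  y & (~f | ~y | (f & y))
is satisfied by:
  {y: True}


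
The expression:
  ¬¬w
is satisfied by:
  {w: True}


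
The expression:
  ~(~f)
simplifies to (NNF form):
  f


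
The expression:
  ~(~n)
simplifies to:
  n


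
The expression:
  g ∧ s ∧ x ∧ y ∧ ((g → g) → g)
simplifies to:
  g ∧ s ∧ x ∧ y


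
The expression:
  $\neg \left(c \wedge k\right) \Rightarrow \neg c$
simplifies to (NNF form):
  $k \vee \neg c$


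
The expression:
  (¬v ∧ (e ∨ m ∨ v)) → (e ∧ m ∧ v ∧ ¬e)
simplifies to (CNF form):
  (v ∨ ¬e) ∧ (v ∨ ¬m)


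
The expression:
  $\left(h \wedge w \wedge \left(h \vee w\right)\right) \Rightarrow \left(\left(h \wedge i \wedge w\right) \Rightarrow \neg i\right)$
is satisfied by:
  {w: False, i: False, h: False}
  {h: True, w: False, i: False}
  {i: True, w: False, h: False}
  {h: True, i: True, w: False}
  {w: True, h: False, i: False}
  {h: True, w: True, i: False}
  {i: True, w: True, h: False}


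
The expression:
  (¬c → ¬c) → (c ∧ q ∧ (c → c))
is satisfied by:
  {c: True, q: True}


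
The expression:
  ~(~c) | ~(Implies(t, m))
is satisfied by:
  {c: True, t: True, m: False}
  {c: True, t: False, m: False}
  {c: True, m: True, t: True}
  {c: True, m: True, t: False}
  {t: True, m: False, c: False}


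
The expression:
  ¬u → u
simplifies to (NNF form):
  u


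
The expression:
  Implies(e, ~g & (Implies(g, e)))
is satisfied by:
  {g: False, e: False}
  {e: True, g: False}
  {g: True, e: False}


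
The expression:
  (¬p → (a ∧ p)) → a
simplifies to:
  a ∨ ¬p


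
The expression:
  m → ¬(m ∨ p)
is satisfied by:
  {m: False}


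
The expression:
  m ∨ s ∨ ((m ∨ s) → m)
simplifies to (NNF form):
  True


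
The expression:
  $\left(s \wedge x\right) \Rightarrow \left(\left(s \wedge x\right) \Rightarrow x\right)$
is always true.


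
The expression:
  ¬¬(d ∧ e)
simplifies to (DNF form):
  d ∧ e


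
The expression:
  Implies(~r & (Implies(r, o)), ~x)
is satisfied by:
  {r: True, x: False}
  {x: False, r: False}
  {x: True, r: True}


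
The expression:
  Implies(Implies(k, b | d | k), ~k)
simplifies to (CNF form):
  ~k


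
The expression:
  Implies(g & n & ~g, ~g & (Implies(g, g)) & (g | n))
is always true.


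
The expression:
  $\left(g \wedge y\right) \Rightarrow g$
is always true.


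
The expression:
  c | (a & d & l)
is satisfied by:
  {d: True, c: True, a: True, l: True}
  {d: True, c: True, a: True, l: False}
  {d: True, c: True, l: True, a: False}
  {d: True, c: True, l: False, a: False}
  {c: True, a: True, l: True, d: False}
  {c: True, a: True, l: False, d: False}
  {c: True, a: False, l: True, d: False}
  {c: True, a: False, l: False, d: False}
  {d: True, a: True, l: True, c: False}


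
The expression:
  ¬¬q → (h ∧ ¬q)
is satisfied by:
  {q: False}


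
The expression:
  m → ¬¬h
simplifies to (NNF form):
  h ∨ ¬m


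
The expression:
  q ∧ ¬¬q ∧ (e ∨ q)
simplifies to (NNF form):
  q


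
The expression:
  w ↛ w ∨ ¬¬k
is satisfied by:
  {k: True}


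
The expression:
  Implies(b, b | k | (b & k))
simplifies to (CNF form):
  True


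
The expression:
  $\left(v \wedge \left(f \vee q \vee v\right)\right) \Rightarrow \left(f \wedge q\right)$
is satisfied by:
  {q: True, f: True, v: False}
  {q: True, f: False, v: False}
  {f: True, q: False, v: False}
  {q: False, f: False, v: False}
  {q: True, v: True, f: True}


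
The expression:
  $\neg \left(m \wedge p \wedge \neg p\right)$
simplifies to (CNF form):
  $\text{True}$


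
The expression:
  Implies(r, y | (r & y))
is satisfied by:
  {y: True, r: False}
  {r: False, y: False}
  {r: True, y: True}


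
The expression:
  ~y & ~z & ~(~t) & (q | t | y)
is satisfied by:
  {t: True, y: False, z: False}


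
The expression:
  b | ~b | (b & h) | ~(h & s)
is always true.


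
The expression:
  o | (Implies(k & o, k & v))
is always true.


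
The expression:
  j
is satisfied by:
  {j: True}


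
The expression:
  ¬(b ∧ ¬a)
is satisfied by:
  {a: True, b: False}
  {b: False, a: False}
  {b: True, a: True}


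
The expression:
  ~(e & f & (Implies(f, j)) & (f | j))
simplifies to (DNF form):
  ~e | ~f | ~j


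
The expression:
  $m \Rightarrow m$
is always true.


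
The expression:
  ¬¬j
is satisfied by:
  {j: True}


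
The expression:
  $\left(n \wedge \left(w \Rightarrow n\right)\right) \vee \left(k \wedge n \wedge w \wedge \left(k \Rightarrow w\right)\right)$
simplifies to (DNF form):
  $n$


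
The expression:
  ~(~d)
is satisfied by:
  {d: True}


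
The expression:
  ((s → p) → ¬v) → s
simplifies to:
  s ∨ v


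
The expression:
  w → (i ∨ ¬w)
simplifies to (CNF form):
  i ∨ ¬w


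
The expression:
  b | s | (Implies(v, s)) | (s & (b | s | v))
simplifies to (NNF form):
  b | s | ~v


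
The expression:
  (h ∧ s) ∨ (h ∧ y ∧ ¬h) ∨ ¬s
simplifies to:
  h ∨ ¬s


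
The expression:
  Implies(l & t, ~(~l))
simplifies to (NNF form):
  True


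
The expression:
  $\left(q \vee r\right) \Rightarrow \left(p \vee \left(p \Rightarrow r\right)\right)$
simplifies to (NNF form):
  $\text{True}$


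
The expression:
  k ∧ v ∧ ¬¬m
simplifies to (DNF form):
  k ∧ m ∧ v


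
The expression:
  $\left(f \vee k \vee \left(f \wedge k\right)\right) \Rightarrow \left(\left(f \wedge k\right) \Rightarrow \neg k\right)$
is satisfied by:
  {k: False, f: False}
  {f: True, k: False}
  {k: True, f: False}


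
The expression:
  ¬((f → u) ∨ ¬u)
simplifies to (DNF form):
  False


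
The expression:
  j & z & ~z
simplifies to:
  False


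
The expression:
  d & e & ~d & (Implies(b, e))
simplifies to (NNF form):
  False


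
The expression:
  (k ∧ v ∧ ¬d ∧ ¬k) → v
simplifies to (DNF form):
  True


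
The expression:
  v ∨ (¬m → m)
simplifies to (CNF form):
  m ∨ v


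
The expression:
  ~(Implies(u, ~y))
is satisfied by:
  {u: True, y: True}


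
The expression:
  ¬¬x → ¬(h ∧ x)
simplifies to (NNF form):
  ¬h ∨ ¬x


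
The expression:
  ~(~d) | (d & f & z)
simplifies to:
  d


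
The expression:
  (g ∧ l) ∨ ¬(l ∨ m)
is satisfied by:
  {g: True, m: False, l: False}
  {m: False, l: False, g: False}
  {l: True, g: True, m: False}
  {l: True, g: True, m: True}


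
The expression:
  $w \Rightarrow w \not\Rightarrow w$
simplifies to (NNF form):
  $\neg w$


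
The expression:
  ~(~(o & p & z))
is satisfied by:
  {z: True, p: True, o: True}


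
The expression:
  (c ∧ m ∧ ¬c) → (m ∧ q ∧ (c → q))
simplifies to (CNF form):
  True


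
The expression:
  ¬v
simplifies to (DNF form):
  ¬v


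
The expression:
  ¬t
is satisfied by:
  {t: False}


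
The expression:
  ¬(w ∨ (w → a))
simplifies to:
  False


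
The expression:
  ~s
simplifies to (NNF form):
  ~s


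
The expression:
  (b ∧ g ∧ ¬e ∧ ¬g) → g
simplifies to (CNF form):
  True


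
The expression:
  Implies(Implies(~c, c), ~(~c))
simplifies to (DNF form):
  True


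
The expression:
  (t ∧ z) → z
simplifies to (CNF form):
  True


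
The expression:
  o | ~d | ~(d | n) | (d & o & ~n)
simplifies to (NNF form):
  o | ~d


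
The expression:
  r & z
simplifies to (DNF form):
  r & z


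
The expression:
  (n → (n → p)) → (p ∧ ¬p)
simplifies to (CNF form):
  n ∧ ¬p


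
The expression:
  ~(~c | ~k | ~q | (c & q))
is never true.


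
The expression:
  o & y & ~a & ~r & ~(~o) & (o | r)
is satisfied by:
  {o: True, y: True, r: False, a: False}


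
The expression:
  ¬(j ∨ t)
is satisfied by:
  {t: False, j: False}


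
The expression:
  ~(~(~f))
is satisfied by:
  {f: False}


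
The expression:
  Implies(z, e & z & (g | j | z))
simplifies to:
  e | ~z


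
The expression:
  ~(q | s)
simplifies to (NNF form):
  ~q & ~s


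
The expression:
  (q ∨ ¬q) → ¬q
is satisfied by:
  {q: False}


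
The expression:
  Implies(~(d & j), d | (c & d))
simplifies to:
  d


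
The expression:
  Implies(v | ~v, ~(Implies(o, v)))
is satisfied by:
  {o: True, v: False}


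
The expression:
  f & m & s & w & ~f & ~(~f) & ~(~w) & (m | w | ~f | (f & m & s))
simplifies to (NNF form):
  False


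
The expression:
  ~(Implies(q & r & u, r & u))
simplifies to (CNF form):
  False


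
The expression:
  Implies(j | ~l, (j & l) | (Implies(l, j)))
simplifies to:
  True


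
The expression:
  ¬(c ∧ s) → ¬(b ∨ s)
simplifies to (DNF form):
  (c ∧ s) ∨ (¬b ∧ ¬s)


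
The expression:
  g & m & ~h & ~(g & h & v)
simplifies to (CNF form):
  g & m & ~h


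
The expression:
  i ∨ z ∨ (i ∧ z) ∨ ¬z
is always true.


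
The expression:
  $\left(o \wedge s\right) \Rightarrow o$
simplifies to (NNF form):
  $\text{True}$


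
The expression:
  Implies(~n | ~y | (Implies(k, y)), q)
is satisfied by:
  {q: True}


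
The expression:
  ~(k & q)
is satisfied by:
  {k: False, q: False}
  {q: True, k: False}
  {k: True, q: False}


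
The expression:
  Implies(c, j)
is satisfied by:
  {j: True, c: False}
  {c: False, j: False}
  {c: True, j: True}


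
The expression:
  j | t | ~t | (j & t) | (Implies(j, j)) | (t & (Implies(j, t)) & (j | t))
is always true.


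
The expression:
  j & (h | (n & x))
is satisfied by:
  {x: True, h: True, j: True, n: True}
  {x: True, h: True, j: True, n: False}
  {h: True, j: True, n: True, x: False}
  {h: True, j: True, n: False, x: False}
  {x: True, j: True, n: True, h: False}


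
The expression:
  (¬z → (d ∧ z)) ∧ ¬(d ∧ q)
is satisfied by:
  {z: True, q: False, d: False}
  {z: True, d: True, q: False}
  {z: True, q: True, d: False}


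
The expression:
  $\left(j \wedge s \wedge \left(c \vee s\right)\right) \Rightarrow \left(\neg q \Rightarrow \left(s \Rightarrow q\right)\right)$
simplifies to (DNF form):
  $q \vee \neg j \vee \neg s$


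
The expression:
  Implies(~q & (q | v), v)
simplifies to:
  True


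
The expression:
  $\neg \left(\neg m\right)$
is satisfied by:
  {m: True}


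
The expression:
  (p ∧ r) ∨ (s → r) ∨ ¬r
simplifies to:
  True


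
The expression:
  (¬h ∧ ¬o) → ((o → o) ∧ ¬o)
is always true.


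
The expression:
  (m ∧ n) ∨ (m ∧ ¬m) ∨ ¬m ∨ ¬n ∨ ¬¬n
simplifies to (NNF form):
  True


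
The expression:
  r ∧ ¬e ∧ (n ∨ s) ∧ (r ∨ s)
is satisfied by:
  {r: True, n: True, s: True, e: False}
  {r: True, n: True, e: False, s: False}
  {r: True, s: True, e: False, n: False}


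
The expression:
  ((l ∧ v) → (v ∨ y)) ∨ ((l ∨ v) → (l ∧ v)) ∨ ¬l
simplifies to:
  True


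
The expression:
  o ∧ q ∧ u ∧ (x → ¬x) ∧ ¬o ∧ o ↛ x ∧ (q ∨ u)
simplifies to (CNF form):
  False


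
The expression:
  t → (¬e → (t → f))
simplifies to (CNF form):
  e ∨ f ∨ ¬t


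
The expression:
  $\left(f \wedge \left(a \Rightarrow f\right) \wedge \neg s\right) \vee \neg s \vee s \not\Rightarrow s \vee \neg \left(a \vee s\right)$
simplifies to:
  $\neg s$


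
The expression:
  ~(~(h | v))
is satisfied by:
  {v: True, h: True}
  {v: True, h: False}
  {h: True, v: False}


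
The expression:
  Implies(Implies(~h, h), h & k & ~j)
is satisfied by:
  {k: True, j: False, h: False}
  {j: False, h: False, k: False}
  {k: True, j: True, h: False}
  {j: True, k: False, h: False}
  {h: True, k: True, j: False}


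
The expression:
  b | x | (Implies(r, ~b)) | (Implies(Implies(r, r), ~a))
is always true.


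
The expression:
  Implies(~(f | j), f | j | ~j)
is always true.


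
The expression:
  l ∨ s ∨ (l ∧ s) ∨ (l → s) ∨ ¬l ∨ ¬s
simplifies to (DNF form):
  True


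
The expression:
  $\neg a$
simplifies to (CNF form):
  $\neg a$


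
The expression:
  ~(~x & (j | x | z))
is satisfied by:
  {x: True, z: False, j: False}
  {j: True, x: True, z: False}
  {x: True, z: True, j: False}
  {j: True, x: True, z: True}
  {j: False, z: False, x: False}


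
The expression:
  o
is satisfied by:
  {o: True}


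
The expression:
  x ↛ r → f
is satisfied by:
  {r: True, f: True, x: False}
  {r: True, f: False, x: False}
  {f: True, r: False, x: False}
  {r: False, f: False, x: False}
  {r: True, x: True, f: True}
  {r: True, x: True, f: False}
  {x: True, f: True, r: False}


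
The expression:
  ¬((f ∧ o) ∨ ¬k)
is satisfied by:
  {k: True, o: False, f: False}
  {f: True, k: True, o: False}
  {o: True, k: True, f: False}


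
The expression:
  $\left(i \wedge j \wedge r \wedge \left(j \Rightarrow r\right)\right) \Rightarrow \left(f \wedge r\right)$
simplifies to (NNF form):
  $f \vee \neg i \vee \neg j \vee \neg r$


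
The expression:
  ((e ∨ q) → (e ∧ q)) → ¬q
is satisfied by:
  {e: False, q: False}
  {q: True, e: False}
  {e: True, q: False}


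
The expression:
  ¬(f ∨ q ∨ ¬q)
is never true.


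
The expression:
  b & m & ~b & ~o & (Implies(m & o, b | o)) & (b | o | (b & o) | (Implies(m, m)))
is never true.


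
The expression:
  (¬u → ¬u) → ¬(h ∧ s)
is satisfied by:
  {s: False, h: False}
  {h: True, s: False}
  {s: True, h: False}


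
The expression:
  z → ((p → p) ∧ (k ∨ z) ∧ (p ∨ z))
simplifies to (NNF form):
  True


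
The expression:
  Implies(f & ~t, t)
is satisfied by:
  {t: True, f: False}
  {f: False, t: False}
  {f: True, t: True}


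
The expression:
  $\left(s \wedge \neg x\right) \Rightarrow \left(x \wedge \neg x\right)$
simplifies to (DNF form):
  $x \vee \neg s$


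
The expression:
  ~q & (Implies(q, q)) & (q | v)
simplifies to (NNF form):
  v & ~q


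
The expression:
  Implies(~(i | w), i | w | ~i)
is always true.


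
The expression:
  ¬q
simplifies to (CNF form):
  ¬q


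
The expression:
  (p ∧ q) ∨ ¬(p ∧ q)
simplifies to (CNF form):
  True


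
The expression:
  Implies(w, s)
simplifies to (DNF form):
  s | ~w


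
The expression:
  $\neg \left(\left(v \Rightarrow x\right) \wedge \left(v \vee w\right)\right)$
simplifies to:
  $\left(v \wedge \neg x\right) \vee \left(\neg v \wedge \neg w\right)$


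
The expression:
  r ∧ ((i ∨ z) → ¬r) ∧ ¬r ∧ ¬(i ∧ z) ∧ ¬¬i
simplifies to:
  False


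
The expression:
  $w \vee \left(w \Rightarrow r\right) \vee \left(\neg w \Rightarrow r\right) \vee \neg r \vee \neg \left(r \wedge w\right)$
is always true.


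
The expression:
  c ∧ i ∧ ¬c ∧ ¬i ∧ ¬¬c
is never true.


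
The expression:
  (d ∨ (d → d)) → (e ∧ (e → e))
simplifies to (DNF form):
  e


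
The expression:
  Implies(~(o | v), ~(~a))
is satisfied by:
  {a: True, o: True, v: True}
  {a: True, o: True, v: False}
  {a: True, v: True, o: False}
  {a: True, v: False, o: False}
  {o: True, v: True, a: False}
  {o: True, v: False, a: False}
  {v: True, o: False, a: False}


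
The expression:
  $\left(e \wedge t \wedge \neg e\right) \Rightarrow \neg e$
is always true.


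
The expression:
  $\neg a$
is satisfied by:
  {a: False}


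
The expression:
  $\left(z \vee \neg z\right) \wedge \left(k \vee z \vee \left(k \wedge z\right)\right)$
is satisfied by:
  {k: True, z: True}
  {k: True, z: False}
  {z: True, k: False}


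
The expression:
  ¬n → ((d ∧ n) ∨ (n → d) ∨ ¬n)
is always true.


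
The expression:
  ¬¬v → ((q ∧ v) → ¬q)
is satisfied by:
  {v: False, q: False}
  {q: True, v: False}
  {v: True, q: False}


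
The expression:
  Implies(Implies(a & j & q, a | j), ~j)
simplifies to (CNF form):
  ~j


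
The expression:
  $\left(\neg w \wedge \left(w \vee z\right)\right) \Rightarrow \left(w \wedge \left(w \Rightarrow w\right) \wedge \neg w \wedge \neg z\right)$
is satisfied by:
  {w: True, z: False}
  {z: False, w: False}
  {z: True, w: True}


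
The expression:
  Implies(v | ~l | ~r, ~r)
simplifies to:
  ~r | (l & ~v)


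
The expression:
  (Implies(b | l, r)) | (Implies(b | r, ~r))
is always true.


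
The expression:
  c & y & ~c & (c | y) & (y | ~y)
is never true.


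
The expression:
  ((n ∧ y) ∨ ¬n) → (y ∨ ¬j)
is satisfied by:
  {n: True, y: True, j: False}
  {n: True, y: False, j: False}
  {y: True, n: False, j: False}
  {n: False, y: False, j: False}
  {j: True, n: True, y: True}
  {j: True, n: True, y: False}
  {j: True, y: True, n: False}


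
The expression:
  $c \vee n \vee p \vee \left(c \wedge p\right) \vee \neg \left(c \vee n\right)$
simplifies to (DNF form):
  $\text{True}$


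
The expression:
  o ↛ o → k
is always true.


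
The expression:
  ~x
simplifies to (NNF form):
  ~x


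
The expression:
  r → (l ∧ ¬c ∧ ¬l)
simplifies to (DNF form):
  ¬r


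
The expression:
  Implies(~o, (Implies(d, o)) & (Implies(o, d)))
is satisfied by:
  {o: True, d: False}
  {d: False, o: False}
  {d: True, o: True}


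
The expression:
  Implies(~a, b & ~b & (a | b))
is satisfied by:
  {a: True}


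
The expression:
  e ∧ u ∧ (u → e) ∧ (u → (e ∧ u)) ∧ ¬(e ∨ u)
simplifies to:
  False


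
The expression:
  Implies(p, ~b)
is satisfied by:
  {p: False, b: False}
  {b: True, p: False}
  {p: True, b: False}


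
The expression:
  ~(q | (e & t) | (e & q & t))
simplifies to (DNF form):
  (~e & ~q) | (~q & ~t)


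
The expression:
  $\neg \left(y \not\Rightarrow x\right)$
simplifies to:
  $x \vee \neg y$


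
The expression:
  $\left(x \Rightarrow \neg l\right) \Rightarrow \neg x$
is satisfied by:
  {l: True, x: False}
  {x: False, l: False}
  {x: True, l: True}


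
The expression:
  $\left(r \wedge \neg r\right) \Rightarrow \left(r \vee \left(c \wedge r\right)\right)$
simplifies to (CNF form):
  $\text{True}$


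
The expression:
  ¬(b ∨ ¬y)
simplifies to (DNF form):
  y ∧ ¬b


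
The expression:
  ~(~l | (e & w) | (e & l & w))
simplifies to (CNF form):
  l & (~e | ~w)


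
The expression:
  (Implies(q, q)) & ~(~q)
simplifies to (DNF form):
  q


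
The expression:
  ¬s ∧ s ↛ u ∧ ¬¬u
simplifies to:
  False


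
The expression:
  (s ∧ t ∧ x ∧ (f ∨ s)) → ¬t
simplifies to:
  ¬s ∨ ¬t ∨ ¬x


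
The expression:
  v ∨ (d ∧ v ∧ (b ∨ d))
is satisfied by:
  {v: True}


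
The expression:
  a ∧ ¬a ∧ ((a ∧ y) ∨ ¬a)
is never true.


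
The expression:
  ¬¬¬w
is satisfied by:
  {w: False}


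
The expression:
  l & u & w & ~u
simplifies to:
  False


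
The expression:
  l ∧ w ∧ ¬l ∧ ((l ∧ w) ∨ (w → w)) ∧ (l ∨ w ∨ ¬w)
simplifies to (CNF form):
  False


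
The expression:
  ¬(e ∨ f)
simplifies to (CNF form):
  ¬e ∧ ¬f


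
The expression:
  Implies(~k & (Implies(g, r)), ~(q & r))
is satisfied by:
  {k: True, q: False, r: False}
  {q: False, r: False, k: False}
  {r: True, k: True, q: False}
  {r: True, q: False, k: False}
  {k: True, q: True, r: False}
  {q: True, k: False, r: False}
  {r: True, q: True, k: True}
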